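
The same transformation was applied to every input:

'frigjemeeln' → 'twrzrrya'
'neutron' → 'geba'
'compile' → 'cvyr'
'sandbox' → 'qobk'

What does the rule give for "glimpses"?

zcfrf

What's happening: shift every letter 13 places forward in the alphabet (wrapping around) — i.e. ROT13, then delete the first 3 characters.
Doing the same to "glimpses": "zcfrf".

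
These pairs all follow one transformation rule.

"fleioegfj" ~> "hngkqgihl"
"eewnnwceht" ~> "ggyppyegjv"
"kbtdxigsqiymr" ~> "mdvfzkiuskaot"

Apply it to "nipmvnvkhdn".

pkroxpxmjfp

The transformation: shift every letter 2 places forward in the alphabet (wrapping around).
"nipmvnvkhdn" → "pkroxpxmjfp".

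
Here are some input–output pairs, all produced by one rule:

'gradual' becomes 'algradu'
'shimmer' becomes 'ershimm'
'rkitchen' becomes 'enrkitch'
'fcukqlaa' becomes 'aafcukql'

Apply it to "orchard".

rdorcha

In each case the input is transformed by: move the last 2 characters to the front (rotate right by 2).
So "orchard" becomes "rdorcha".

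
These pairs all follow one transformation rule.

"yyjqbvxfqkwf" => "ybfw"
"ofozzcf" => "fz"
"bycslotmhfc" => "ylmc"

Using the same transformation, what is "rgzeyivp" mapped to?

The rule is to keep one character in every 3, starting at position 2 (positions 2nd, 5th, 8th, ...).
"rgzeyivp" → "gyp".

gyp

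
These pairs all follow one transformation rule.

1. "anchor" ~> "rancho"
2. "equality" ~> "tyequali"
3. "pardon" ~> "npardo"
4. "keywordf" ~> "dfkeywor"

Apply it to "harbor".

In each case the input is transformed by: swap the front and back halves of the string, then move the first 2 characters to the end (rotate left by 2).
On "harbor" that produces "rharbo".

rharbo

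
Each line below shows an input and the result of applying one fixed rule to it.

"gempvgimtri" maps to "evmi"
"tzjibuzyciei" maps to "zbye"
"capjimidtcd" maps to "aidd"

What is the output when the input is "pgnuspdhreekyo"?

Looking at the pairs, the operation is to keep one character in every 3, starting at position 2 (positions 2nd, 5th, 8th, ...).
For "pgnuspdhreekyo" the result is "gsheo".

gsheo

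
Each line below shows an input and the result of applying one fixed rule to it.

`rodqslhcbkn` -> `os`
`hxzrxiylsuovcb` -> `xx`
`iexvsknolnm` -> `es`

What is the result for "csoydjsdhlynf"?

sd

What's happening: keep one character in every 3, starting at position 2 (positions 2nd, 5th, 8th, ...), then keep only the first 2 characters.
For "csoydjsdhlynf", step one produces "sddy"; step two turns that into "sd".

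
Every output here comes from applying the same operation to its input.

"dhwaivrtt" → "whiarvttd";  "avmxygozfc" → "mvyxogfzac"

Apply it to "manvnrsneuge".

nanvsrengume

The transformation: move the first character to the end, then swap each adjacent pair of characters (1↔2, 3↔4, ...).
For "manvnrsneuge", step one produces "anvnrsneugem"; step two turns that into "nanvsrengume".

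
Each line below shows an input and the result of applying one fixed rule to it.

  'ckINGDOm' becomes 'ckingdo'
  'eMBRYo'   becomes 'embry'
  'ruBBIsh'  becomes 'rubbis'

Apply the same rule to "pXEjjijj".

The transformation: delete the last character, then convert every letter to lowercase.
Starting from "pXEjjijj": after the first operation, "pXEjjij"; after the second, "pxejjij".

pxejjij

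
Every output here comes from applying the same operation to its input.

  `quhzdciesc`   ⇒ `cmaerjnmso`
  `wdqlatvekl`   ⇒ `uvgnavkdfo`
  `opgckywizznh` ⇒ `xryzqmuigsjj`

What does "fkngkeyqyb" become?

ilpuxquoia

The pattern: shift every letter 10 places forward in the alphabet (wrapping around), then move the last 2 characters to the front (rotate right by 2).
Applying that to "fkngkeyqyb" gives "ilpuxquoia".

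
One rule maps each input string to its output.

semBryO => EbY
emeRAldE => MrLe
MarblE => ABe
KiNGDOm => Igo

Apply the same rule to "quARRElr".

Rule — keep every other character starting from the second (positions 2nd, 4th, 6th, ...), then flip the case of every letter.
"quARRElr" → "uREr" → "UreR".

UreR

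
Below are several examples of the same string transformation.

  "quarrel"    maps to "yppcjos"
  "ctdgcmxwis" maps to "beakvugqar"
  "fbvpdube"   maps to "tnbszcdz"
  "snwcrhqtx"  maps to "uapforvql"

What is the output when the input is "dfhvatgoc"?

ftyremabd

Rule — move the first 2 characters to the end (rotate left by 2), then shift every letter 2 places backward in the alphabet (wrapping around).
"dfhvatgoc" → "hvatgocdf" → "ftyremabd".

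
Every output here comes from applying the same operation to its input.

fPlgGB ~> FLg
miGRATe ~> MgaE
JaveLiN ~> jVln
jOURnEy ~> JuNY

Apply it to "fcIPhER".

FiHr

What's happening: keep every other character starting from the first (positions 1st, 3rd, 5th, ...), then flip the case of every letter.
Starting from "fcIPhER": after the first operation, "fIhR"; after the second, "FiHr".
(Check on "fPlgGB": → "flG" → "FLg" ✓)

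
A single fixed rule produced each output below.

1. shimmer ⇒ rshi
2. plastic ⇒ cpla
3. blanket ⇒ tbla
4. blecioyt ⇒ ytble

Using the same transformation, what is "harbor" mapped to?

Rule — move the first 3 characters to the end (rotate left by 3), then delete the first 3 characters.
Starting from "harbor": after the first operation, "borhar"; after the second, "har".

har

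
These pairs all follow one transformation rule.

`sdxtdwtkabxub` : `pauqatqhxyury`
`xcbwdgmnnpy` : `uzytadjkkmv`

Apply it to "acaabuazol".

Looking at the pairs, the operation is to shift every letter 3 places backward in the alphabet (wrapping around).
So "acaabuazol" becomes "xzxxyrxwli".

xzxxyrxwli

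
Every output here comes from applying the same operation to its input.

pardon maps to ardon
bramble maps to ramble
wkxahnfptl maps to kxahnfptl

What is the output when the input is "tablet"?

ablet

Each output is the input with this applied: delete the first character.
Applying that to "tablet" gives "ablet".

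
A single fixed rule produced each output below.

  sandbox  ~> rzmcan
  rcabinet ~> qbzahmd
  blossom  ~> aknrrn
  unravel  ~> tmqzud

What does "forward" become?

enqvzq

The rule is to delete the last character, then shift every letter 1 place backward in the alphabet (wrapping around).
"forward" → "forwar" → "enqvzq".
(Check on "sandbox": → "sandbo" → "rzmcan" ✓)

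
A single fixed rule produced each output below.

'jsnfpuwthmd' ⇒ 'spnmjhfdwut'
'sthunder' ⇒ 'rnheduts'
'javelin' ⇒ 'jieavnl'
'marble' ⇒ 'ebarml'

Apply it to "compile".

The pattern: sort the characters into reverse alphabetical order, then move the first 3 characters to the end (rotate left by 3).
"compile" → "pomliec" → "liecpom".

liecpom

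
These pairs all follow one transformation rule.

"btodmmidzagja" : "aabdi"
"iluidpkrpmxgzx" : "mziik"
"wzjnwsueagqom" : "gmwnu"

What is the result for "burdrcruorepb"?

rbbdr

Looking at the pairs, the operation is to keep one character in every 3, starting at position 1 (positions 1st, 4th, 7th, ...), then move the last 2 characters to the front (rotate right by 2).
Starting from "burdrcruorepb": after the first operation, "bdrrb"; after the second, "rbbdr".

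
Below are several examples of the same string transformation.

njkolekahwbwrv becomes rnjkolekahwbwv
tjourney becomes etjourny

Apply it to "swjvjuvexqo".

qswjvjuvexo

Looking at the pairs, the operation is to move the last character to the front, then swap the first and last characters.
On "swjvjuvexqo": the first step gives "oswjvjuvexq", and the second then gives "qswjvjuvexo".
(Check on "njkolekahwbwrv": → "vnjkolekahwbwr" → "rnjkolekahwbwv" ✓)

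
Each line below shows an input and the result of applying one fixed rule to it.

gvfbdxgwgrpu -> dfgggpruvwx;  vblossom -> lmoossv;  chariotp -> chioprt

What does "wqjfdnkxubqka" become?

bdfjkknqquwx

The pattern: sort the characters into alphabetical order, then delete the first character.
Working it through for "wqjfdnkxubqka": intermediate "abdfjkknqquwx", final "bdfjkknqquwx".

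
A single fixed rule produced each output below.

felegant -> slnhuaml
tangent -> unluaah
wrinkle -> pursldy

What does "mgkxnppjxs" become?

The transformation: shift every letter 7 places forward in the alphabet (wrapping around), then move the first 2 characters to the end (rotate left by 2).
Applying both steps to "mgkxnppjxs": "tnreuwwqez", then "reuwwqeztn".

reuwwqeztn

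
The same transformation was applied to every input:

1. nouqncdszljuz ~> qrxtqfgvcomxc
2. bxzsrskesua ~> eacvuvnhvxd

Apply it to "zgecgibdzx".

cjhfjlegca

In each case the input is transformed by: shift every letter 3 places forward in the alphabet (wrapping around).
On "zgecgibdzx" that produces "cjhfjlegca".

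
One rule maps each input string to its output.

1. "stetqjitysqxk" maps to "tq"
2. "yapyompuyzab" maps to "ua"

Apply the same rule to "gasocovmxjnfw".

Looking at the pairs, the operation is to keep one character in every 3, starting at position 2 (positions 2nd, 5th, 8th, ...), then keep only the last 2 characters.
"gasocovmxjnfw" → "acmn" → "mn".

mn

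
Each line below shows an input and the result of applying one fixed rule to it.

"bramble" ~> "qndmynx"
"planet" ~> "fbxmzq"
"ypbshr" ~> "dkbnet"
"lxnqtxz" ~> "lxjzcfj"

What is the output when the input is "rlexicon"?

The rule is to shift every letter 12 places forward in the alphabet (wrapping around), then move the last character to the front.
Applying that to "rlexicon" gives "zdxqjuoa".
(Check on "planet": → "bxmzqf" → "fbxmzq" ✓)

zdxqjuoa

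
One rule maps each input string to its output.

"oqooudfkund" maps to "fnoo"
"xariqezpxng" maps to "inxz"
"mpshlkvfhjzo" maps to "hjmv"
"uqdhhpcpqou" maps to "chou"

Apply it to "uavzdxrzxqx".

qruz

Each output is the input with this applied: keep one character in every 3, starting at position 1 (positions 1st, 4th, 7th, ...), then sort the characters into alphabetical order.
"uavzdxrzxqx" → "uzrq" → "qruz".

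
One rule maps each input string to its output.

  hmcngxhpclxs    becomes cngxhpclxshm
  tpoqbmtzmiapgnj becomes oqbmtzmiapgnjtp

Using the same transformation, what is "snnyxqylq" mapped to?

Looking at the pairs, the operation is to move the first 2 characters to the end (rotate left by 2).
For "snnyxqylq" the result is "nyxqylqsn".

nyxqylqsn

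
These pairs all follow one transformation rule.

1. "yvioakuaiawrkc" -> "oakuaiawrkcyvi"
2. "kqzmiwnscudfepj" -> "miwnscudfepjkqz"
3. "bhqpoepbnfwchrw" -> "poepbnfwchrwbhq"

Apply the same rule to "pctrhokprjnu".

What's happening: move the first 3 characters to the end (rotate left by 3).
Applying that to "pctrhokprjnu" gives "rhokprjnupct".

rhokprjnupct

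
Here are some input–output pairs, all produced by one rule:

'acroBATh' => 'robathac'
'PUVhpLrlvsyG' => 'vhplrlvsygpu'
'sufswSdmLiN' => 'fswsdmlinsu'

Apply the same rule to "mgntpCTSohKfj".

Each output is the input with this applied: move the first 2 characters to the end (rotate left by 2), then convert every letter to lowercase.
Applying both steps to "mgntpCTSohKfj": "ntpCTSohKfjmg", then "ntpctsohkfjmg".

ntpctsohkfjmg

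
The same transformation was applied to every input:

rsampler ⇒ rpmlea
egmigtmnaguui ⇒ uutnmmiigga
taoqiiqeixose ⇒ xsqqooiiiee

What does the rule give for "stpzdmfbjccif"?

Looking at the pairs, the operation is to delete the first 2 characters, then sort the characters into reverse alphabetical order.
Applying both steps to "stpzdmfbjccif": "pzdmfbjccif", then "zpmjiffdccb".

zpmjiffdccb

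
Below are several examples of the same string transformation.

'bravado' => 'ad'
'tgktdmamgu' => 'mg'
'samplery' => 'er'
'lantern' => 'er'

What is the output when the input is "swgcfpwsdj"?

sd

The pattern: move the last 3 characters to the front (rotate right by 3), then keep only the first 2 characters.
Working it through for "swgcfpwsdj": intermediate "sdjswgcfpw", final "sd".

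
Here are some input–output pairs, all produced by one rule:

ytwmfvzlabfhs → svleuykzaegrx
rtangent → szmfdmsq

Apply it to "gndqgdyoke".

Looking at the pairs, the operation is to move the first character to the end, then shift every letter 1 place backward in the alphabet (wrapping around).
Working it through for "gndqgdyoke": intermediate "ndqgdyokeg", final "mcpfcxnjdf".

mcpfcxnjdf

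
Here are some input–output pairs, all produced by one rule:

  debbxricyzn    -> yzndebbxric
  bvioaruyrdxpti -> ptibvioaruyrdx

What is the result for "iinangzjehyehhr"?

The pattern: move the last 3 characters to the front (rotate right by 3).
On "iinangzjehyehhr" that produces "hhriinangzjehye".

hhriinangzjehye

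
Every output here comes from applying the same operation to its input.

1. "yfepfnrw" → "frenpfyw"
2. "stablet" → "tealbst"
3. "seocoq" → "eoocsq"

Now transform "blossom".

In each case the input is transformed by: take characters alternately from the front and the back (1st, last, 2nd, 2nd-last, ...), then move the first 2 characters to the end (rotate left by 2).
Applying that to "blossom" gives "loossbm".

loossbm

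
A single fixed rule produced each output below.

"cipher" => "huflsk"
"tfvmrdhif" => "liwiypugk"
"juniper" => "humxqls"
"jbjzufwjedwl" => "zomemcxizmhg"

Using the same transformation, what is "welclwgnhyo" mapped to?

brzhofozjqk

Rule — move the last 2 characters to the front (rotate right by 2), then shift every letter 3 places forward in the alphabet (wrapping around).
"welclwgnhyo" → "yowelclwgnh" → "brzhofozjqk".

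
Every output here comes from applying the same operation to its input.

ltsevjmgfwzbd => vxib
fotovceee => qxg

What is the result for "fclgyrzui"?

eaw

The rule is to keep one character in every 3, starting at position 2 (positions 2nd, 5th, 8th, ...), then shift every letter 2 places forward in the alphabet (wrapping around).
On "fclgyrzui": the first step gives "cyu", and the second then gives "eaw".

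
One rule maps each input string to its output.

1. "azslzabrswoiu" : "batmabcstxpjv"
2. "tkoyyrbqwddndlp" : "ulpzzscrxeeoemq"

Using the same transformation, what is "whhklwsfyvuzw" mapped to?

xiilmxtgzwvax

Each output is the input with this applied: shift every letter 1 place forward in the alphabet (wrapping around).
So "whhklwsfyvuzw" becomes "xiilmxtgzwvax".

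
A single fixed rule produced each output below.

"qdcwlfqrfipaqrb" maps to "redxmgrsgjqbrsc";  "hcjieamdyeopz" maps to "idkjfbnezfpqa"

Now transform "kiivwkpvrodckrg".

Looking at the pairs, the operation is to shift every letter 1 place forward in the alphabet (wrapping around).
For "kiivwkpvrodckrg" the result is "ljjwxlqwspedlsh".

ljjwxlqwspedlsh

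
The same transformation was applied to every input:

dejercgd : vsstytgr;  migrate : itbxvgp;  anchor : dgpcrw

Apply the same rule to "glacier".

tgvaprx

Looking at the pairs, the operation is to move the last 2 characters to the front (rotate right by 2), then shift every letter 11 places backward in the alphabet (wrapping around).
Applying both steps to "glacier": "erglaci", then "tgvaprx".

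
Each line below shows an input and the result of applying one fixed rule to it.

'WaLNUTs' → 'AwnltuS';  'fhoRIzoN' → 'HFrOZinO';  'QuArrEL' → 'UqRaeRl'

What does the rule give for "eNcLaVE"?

nElCvAe

Looking at the pairs, the operation is to swap each adjacent pair of characters (1↔2, 3↔4, ...), then flip the case of every letter.
On "eNcLaVE": the first step gives "NeLcVaE", and the second then gives "nElCvAe".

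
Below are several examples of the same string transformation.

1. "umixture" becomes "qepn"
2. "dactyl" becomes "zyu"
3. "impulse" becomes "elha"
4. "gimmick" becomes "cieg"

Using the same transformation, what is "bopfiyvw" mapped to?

Looking at the pairs, the operation is to shift every letter 4 places backward in the alphabet (wrapping around), then keep every other character starting from the first (positions 1st, 3rd, 5th, ...).
On "bopfiyvw": the first step gives "xklbeurs", and the second then gives "xler".

xler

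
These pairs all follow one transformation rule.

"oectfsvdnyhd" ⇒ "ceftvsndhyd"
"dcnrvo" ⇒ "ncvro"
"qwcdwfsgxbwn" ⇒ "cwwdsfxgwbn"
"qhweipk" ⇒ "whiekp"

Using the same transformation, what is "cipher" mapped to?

The pattern: delete the first character, then swap each adjacent pair of characters (1↔2, 3↔4, ...).
For "cipher", step one produces "ipher"; step two turns that into "piehr".

piehr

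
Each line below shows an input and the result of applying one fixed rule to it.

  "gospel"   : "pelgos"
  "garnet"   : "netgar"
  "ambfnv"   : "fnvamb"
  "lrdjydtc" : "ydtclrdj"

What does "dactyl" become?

The pattern: swap the front and back halves of the string.
Doing the same to "dactyl": "tyldac".

tyldac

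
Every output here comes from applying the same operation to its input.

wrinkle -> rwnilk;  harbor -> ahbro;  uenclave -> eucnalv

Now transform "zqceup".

qzecu

The transformation: delete the last character, then swap each adjacent pair of characters (1↔2, 3↔4, ...).
On "zqceup": the first step gives "zqceu", and the second then gives "qzecu".
(Check on "uenclave": → "uenclav" → "eucnalv" ✓)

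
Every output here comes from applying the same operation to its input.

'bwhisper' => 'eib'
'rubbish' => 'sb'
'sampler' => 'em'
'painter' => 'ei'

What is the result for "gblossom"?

oog

The pattern: reverse the string, then keep one character in every 3, starting at position 2 (positions 2nd, 5th, 8th, ...).
On "gblossom" that produces "oog".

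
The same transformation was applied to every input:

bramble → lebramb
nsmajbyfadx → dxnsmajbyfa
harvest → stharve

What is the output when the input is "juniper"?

erjunip

Looking at the pairs, the operation is to move the last 2 characters to the front (rotate right by 2).
"juniper" → "erjunip".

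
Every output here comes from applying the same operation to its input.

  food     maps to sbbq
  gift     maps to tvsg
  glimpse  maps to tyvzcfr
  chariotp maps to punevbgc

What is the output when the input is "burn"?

The pattern: shift every letter 13 places forward in the alphabet (wrapping around) — i.e. ROT13.
Doing the same to "burn": "ohea".

ohea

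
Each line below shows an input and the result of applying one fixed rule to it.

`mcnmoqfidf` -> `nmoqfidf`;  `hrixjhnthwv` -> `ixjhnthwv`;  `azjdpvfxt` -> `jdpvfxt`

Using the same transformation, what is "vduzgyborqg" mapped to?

Looking at the pairs, the operation is to delete the first 2 characters.
So "vduzgyborqg" becomes "uzgyborqg".

uzgyborqg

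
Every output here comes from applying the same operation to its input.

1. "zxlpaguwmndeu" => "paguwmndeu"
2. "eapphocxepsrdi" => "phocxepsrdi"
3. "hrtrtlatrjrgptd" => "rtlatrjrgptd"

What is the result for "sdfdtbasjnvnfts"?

dtbasjnvnfts

Each output is the input with this applied: delete the first 3 characters.
Applying that to "sdfdtbasjnvnfts" gives "dtbasjnvnfts".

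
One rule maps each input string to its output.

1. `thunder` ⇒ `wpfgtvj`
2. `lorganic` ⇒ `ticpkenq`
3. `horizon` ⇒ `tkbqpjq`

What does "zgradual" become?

tcfwcnbi

Rule — move the first 2 characters to the end (rotate left by 2), then shift every letter 2 places forward in the alphabet (wrapping around).
For "zgradual" the result is "tcfwcnbi".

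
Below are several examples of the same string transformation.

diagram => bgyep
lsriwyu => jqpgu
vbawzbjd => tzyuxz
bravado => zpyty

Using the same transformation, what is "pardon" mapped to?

The pattern: shift every letter 2 places backward in the alphabet (wrapping around), then delete the last 2 characters.
Applying both steps to "pardon": "nypbml", then "nypb".

nypb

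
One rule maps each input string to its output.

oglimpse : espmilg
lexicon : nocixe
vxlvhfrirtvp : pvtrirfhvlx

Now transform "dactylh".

What's happening: delete the first character, then reverse the string.
"dactylh" → "actylh" → "hlytca".

hlytca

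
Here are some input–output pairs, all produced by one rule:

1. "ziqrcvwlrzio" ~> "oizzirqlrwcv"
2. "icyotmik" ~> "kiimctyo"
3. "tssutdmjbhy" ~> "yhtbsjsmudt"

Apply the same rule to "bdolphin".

nibhdpol

Looking at the pairs, the operation is to move the last character to the front, then take characters alternately from the front and the back (1st, last, 2nd, 2nd-last, ...).
For "bdolphin" the result is "nibhdpol".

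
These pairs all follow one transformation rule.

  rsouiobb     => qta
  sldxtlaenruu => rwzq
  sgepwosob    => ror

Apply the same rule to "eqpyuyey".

The transformation: keep one character in every 3, starting at position 1 (positions 1st, 4th, 7th, ...), then shift every letter 1 place backward in the alphabet (wrapping around).
Starting from "eqpyuyey": after the first operation, "eye"; after the second, "dxd".
(Check on "sgepwosob": → "sps" → "ror" ✓)

dxd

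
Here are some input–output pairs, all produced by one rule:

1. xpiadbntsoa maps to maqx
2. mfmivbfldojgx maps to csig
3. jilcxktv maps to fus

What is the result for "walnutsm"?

xrj

The transformation: shift every letter 3 places backward in the alphabet (wrapping around), then keep one character in every 3, starting at position 2 (positions 2nd, 5th, 8th, ...).
Starting from "walnutsm": after the first operation, "txikrqpj"; after the second, "xrj".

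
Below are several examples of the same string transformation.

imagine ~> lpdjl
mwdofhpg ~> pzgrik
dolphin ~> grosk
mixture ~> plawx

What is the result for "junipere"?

mxqlsh

The pattern: delete the last 2 characters, then shift every letter 3 places forward in the alphabet (wrapping around).
Starting from "junipere": after the first operation, "junipe"; after the second, "mxqlsh".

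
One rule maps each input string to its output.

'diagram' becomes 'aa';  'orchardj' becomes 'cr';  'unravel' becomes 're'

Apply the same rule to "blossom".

oo

Each output is the input with this applied: keep one character in every 3, starting at position 3 (positions 3rd, 6th, 9th, ...).
So "blossom" becomes "oo".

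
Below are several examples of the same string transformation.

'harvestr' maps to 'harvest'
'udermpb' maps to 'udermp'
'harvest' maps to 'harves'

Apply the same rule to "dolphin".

The pattern: delete the last character.
For "dolphin" the result is "dolphi".

dolphi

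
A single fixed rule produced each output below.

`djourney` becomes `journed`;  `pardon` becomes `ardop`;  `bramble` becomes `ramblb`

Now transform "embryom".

The transformation: delete the last character, then move the first character to the end.
Starting from "embryom": after the first operation, "embryo"; after the second, "mbryoe".

mbryoe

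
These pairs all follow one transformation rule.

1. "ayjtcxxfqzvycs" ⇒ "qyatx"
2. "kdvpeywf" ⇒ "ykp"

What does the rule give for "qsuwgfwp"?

What's happening: swap the front and back halves of the string, then keep one character in every 3, starting at position 2 (positions 2nd, 5th, 8th, ...).
Starting from "qsuwgfwp": after the first operation, "gfwpqsuw"; after the second, "fqw".

fqw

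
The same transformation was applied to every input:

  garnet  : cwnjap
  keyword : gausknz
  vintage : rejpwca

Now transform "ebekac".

axagwy

The pattern: shift every letter 4 places backward in the alphabet (wrapping around).
On "ebekac" that produces "axagwy".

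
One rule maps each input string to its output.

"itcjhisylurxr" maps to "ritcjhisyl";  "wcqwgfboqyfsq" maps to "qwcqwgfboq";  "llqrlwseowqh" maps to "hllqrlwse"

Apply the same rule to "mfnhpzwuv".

The rule is to move the last character to the front, then delete the last 3 characters.
Starting from "mfnhpzwuv": after the first operation, "vmfnhpzwu"; after the second, "vmfnhp".

vmfnhp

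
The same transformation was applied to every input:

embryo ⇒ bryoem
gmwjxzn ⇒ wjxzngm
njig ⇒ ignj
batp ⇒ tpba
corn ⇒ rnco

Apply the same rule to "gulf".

lfgu

What's happening: move the first 2 characters to the end (rotate left by 2).
"gulf" → "lfgu".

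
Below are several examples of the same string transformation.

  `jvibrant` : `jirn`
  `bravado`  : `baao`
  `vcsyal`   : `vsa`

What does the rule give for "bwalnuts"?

bant

In each case the input is transformed by: keep every other character starting from the first (positions 1st, 3rd, 5th, ...).
"bwalnuts" → "bant".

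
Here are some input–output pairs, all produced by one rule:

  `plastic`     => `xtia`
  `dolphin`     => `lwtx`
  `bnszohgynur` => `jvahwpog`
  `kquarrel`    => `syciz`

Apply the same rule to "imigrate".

quqoz

In each case the input is transformed by: shift every letter 8 places forward in the alphabet (wrapping around), then delete the last 3 characters.
"imigrate" → "quqozibm" → "quqoz".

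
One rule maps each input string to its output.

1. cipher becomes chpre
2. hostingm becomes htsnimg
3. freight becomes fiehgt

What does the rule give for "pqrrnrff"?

The pattern: swap each adjacent pair of characters (1↔2, 3↔4, ...), then delete the first character.
Working it through for "pqrrnrff": intermediate "qprrrnff", final "prrrnff".

prrrnff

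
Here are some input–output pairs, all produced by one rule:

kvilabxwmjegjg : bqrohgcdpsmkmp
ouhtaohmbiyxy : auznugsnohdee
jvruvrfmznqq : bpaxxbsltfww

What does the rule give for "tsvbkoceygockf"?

yzhbuqkimeiulq

The transformation: shift every letter 6 places forward in the alphabet (wrapping around), then swap each adjacent pair of characters (1↔2, 3↔4, ...).
Starting from "tsvbkoceygockf": after the first operation, "zybhquikemuiql"; after the second, "yzhbuqkimeiulq".
(Check on "kvilabxwmjegjg": → "qborghdcspkmpm" → "bqrohgcdpsmkmp" ✓)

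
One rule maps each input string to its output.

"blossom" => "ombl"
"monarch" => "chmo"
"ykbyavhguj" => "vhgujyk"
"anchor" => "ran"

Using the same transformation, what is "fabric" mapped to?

In each case the input is transformed by: move the first 2 characters to the end (rotate left by 2), then delete the first 3 characters.
Starting from "fabric": after the first operation, "bricfa"; after the second, "cfa".
(Check on "anchor": → "choran" → "ran" ✓)

cfa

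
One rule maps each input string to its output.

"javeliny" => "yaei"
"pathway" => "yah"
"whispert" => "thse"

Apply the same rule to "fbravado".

obaa

The rule is to move the last 2 characters to the front (rotate right by 2), then keep every other character starting from the second (positions 2nd, 4th, 6th, ...).
For "fbravado", step one produces "dofbrava"; step two turns that into "obaa".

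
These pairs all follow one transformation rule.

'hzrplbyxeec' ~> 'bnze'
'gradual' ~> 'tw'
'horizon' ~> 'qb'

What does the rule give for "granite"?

tk

The pattern: keep one character in every 3, starting at position 2 (positions 2nd, 5th, 8th, ...), then shift every letter 2 places forward in the alphabet (wrapping around).
For "granite", step one produces "ri"; step two turns that into "tk".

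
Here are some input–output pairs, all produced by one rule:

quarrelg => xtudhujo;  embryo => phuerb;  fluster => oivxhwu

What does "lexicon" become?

holarfq

The rule is to swap each adjacent pair of characters (1↔2, 3↔4, ...), then shift every letter 3 places forward in the alphabet (wrapping around).
"lexicon" → "elixocn" → "holarfq".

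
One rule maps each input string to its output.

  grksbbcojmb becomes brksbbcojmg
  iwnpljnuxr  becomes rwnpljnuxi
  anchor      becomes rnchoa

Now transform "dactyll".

lactyld

The pattern: swap the first and last characters.
Applying that to "dactyll" gives "lactyld".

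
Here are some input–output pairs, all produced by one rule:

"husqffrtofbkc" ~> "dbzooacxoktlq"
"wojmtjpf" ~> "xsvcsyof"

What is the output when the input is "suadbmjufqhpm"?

djmkvsdozqyvb

Rule — shift every letter 9 places forward in the alphabet (wrapping around), then move the first character to the end.
For "suadbmjufqhpm", step one produces "bdjmkvsdozqyv"; step two turns that into "djmkvsdozqyvb".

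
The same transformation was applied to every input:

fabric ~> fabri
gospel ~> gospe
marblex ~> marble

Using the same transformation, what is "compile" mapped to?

What's happening: delete the last character.
So "compile" becomes "compil".

compil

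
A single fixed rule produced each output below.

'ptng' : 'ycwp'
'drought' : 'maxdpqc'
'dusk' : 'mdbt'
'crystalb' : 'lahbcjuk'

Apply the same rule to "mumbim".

The rule is to shift every letter 9 places forward in the alphabet (wrapping around).
So "mumbim" becomes "vdvkrv".

vdvkrv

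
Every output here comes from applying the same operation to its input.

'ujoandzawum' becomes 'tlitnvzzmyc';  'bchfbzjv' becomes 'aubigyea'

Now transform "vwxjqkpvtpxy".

uxvwwoispujo

In each case the input is transformed by: shift every letter 1 place backward in the alphabet (wrapping around), then take characters alternately from the front and the back (1st, last, 2nd, 2nd-last, ...).
For "vwxjqkpvtpxy", step one produces "uvwipjousowx"; step two turns that into "uxvwwoispujo".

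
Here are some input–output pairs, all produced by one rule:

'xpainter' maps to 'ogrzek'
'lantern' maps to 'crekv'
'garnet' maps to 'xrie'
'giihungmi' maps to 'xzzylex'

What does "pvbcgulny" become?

Each output is the input with this applied: shift every letter 9 places backward in the alphabet (wrapping around), then delete the last 2 characters.
So "pvbcgulny" becomes "gmstxlc".

gmstxlc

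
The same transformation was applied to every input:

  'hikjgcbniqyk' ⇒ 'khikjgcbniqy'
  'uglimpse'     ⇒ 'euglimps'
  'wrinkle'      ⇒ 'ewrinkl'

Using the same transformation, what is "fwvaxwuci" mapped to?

ifwvaxwuc

The transformation: move the last character to the front.
Applying that to "fwvaxwuci" gives "ifwvaxwuc".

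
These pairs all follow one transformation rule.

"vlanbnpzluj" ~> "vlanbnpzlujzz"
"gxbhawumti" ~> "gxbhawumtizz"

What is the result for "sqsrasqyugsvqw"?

Rule — append "zz".
Applying that to "sqsrasqyugsvqw" gives "sqsrasqyugsvqwzz".

sqsrasqyugsvqwzz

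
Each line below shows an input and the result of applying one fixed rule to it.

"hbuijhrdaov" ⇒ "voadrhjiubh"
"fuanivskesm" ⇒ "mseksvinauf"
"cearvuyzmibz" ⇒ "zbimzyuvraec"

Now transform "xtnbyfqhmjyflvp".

The transformation: reverse the string.
"xtnbyfqhmjyflvp" → "pvlfyjmhqfybntx".

pvlfyjmhqfybntx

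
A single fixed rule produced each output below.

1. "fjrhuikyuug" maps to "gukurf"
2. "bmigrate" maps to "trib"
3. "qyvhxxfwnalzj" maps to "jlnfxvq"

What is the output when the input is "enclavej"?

The transformation: keep every other character starting from the first (positions 1st, 3rd, 5th, ...), then reverse the string.
Starting from "enclavej": after the first operation, "ecae"; after the second, "eace".

eace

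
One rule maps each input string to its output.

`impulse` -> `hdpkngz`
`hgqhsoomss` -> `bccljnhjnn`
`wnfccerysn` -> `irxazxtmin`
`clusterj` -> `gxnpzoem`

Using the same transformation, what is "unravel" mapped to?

ipvmzqg

The rule is to shift every letter 5 places backward in the alphabet (wrapping around), then swap each adjacent pair of characters (1↔2, 3↔4, ...).
For "unravel", step one produces "pimvqzg"; step two turns that into "ipvmzqg".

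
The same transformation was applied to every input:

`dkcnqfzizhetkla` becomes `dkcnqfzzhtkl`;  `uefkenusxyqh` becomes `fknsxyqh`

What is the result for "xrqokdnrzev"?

What's happening: remove every vowel.
"xrqokdnrzev" → "xrqkdnrzv".

xrqkdnrzv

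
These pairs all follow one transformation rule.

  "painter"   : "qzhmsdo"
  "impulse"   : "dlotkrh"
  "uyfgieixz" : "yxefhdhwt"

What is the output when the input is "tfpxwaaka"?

Each output is the input with this applied: shift every letter 1 place backward in the alphabet (wrapping around), then swap the first and last characters.
Applying both steps to "tfpxwaaka": "seowvzzjz", then "zeowvzzjs".

zeowvzzjs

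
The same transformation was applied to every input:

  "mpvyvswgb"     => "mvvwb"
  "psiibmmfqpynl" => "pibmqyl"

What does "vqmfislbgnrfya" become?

In each case the input is transformed by: keep every other character starting from the first (positions 1st, 3rd, 5th, ...).
On "vqmfislbgnrfya" that produces "vmilgry".

vmilgry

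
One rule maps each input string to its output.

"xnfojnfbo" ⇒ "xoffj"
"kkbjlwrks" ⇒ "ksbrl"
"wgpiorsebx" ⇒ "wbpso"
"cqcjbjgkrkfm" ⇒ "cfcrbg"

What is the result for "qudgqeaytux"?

qxdtqa

Looking at the pairs, the operation is to keep every other character starting from the first (positions 1st, 3rd, 5th, ...), then take characters alternately from the front and the back (1st, last, 2nd, 2nd-last, ...).
"qudgqeaytux" → "qdqatx" → "qxdtqa".
(Check on "xnfojnfbo": → "xfjfo" → "xoffj" ✓)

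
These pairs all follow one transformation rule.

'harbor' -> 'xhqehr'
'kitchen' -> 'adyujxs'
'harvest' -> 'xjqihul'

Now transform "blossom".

Looking at the pairs, the operation is to take characters alternately from the front and the back (1st, last, 2nd, 2nd-last, ...), then shift every letter 10 places backward in the alphabet (wrapping around).
Applying that to "blossom" gives "rcbeeii".

rcbeeii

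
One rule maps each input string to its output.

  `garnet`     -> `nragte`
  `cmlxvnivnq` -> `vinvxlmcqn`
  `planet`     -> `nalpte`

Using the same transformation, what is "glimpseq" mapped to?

Rule — reverse the string, then move the first 2 characters to the end (rotate left by 2).
Starting from "glimpseq": after the first operation, "qespmilg"; after the second, "spmilgqe".

spmilgqe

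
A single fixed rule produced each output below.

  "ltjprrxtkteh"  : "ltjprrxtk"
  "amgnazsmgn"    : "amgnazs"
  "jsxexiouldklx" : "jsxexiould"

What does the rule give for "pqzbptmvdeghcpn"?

What's happening: delete the last 3 characters.
So "pqzbptmvdeghcpn" becomes "pqzbptmvdegh".

pqzbptmvdegh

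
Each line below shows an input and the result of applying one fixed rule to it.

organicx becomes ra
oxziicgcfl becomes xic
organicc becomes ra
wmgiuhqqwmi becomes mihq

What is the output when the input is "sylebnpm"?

ye

What's happening: delete the last 3 characters, then keep every other character starting from the second (positions 2nd, 4th, 6th, ...).
For "sylebnpm", step one produces "syleb"; step two turns that into "ye".
(Check on "wmgiuhqqwmi": → "wmgiuhqq" → "mihq" ✓)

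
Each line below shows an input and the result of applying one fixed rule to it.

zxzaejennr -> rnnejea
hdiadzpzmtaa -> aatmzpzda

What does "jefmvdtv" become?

What's happening: reverse the string, then delete the last 3 characters.
Applying that to "jefmvdtv" gives "vtdvm".
(Check on "hdiadzpzmtaa": → "aatmzpzdaidh" → "aatmzpzda" ✓)

vtdvm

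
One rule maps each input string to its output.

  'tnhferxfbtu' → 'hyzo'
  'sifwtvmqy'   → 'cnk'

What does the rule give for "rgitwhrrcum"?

Rule — shift every letter 6 places backward in the alphabet (wrapping around), then keep one character in every 3, starting at position 2 (positions 2nd, 5th, 8th, ...).
"rgitwhrrcum" → "lacnqbllwog" → "aqlg".
(Check on "tnhferxfbtu": → "nhbzylrzvno" → "hyzo" ✓)

aqlg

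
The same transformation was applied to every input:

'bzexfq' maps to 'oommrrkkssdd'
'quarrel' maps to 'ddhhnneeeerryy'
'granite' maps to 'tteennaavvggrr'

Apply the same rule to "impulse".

In each case the input is transformed by: double every character, then shift every letter 13 places forward in the alphabet (wrapping around) — i.e. ROT13.
Applying both steps to "impulse": "iimmppuullssee", then "vvzzcchhyyffrr".

vvzzcchhyyffrr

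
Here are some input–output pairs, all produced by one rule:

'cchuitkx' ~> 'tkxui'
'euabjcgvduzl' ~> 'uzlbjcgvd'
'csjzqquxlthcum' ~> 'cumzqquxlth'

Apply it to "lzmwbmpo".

The rule is to delete the first 3 characters, then move the last 3 characters to the front (rotate right by 3).
On "lzmwbmpo": the first step gives "wbmpo", and the second then gives "mpowb".
(Check on "euabjcgvduzl": → "bjcgvduzl" → "uzlbjcgvd" ✓)

mpowb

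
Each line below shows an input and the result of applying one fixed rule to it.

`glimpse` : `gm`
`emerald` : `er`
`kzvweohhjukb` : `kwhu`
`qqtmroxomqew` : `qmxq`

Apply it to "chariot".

Each output is the input with this applied: move the last 2 characters to the front (rotate right by 2), then keep one character in every 3, starting at position 3 (positions 3rd, 6th, 9th, ...).
Starting from "chariot": after the first operation, "otchari"; after the second, "cr".
(Check on "glimpse": → "seglimp" → "gm" ✓)

cr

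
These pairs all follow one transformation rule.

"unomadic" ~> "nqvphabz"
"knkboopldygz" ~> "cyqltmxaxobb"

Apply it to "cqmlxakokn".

nxbxapdzyk

What's happening: shift every letter 13 places forward in the alphabet (wrapping around) — i.e. ROT13, then swap the front and back halves of the string.
For "cqmlxakokn" the result is "nxbxapdzyk".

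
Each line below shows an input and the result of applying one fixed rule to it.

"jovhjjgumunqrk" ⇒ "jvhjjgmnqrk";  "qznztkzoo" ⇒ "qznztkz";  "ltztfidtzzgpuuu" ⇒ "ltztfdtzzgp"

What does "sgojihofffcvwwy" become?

sgjhfffcvwwy

The transformation: remove every vowel.
So "sgojihofffcvwwy" becomes "sgjhfffcvwwy".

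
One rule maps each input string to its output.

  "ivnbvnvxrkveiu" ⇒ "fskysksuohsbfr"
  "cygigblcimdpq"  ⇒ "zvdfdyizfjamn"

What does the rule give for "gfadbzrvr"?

Looking at the pairs, the operation is to shift every letter 3 places backward in the alphabet (wrapping around).
On "gfadbzrvr" that produces "dcxaywoso".

dcxaywoso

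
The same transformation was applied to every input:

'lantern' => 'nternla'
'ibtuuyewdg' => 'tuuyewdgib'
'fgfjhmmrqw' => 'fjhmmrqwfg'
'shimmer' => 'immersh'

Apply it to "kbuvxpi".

What's happening: move the first 2 characters to the end (rotate left by 2).
For "kbuvxpi" the result is "uvxpikb".

uvxpikb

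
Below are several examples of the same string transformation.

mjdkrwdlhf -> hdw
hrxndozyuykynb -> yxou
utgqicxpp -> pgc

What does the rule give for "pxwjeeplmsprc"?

rwem

The transformation: keep one character in every 3, starting at position 3 (positions 3rd, 6th, 9th, ...), then move the last character to the front.
So "pxwjeeplmsprc" becomes "rwem".
(Check on "mjdkrwdlhf": → "dwh" → "hdw" ✓)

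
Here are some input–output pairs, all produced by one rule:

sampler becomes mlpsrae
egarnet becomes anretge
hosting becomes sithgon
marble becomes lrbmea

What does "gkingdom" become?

The pattern: take characters alternately from the front and the back (1st, last, 2nd, 2nd-last, ...), then move the last 3 characters to the front (rotate right by 3).
For "gkingdom" the result is "dnggmkoi".
(Check on "hosting": → "hgonsit" → "sithgon" ✓)

dnggmkoi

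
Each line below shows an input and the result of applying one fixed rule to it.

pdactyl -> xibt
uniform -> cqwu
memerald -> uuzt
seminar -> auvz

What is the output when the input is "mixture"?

Each output is the input with this applied: shift every letter 8 places forward in the alphabet (wrapping around), then keep every other character starting from the first (positions 1st, 3rd, 5th, ...).
For "mixture", step one produces "uqfbczm"; step two turns that into "ufcm".

ufcm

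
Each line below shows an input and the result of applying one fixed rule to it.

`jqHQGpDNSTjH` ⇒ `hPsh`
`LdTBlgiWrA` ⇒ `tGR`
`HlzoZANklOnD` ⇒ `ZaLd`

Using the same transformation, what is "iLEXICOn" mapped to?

ec

Looking at the pairs, the operation is to flip the case of every letter, then keep one character in every 3, starting at position 3 (positions 3rd, 6th, 9th, ...).
Starting from "iLEXICOn": after the first operation, "IlexicoN"; after the second, "ec".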